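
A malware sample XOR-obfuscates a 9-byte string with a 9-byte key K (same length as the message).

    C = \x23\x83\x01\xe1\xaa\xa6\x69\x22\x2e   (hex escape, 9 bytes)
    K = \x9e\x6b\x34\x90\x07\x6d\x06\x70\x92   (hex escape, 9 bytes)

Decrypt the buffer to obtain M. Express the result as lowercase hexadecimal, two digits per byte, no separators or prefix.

byte 0:  35 ⊕ 158 = 189
byte 1: 131 ⊕ 107 = 232
byte 2:   1 ⊕  52 =  53
byte 3: 225 ⊕ 144 = 113
byte 4: 170 ⊕   7 = 173
byte 5: 166 ⊕ 109 = 203
byte 6: 105 ⊕   6 = 111
byte 7:  34 ⊕ 112 =  82
byte 8:  46 ⊕ 146 = 188

bde83571adcb6f52bc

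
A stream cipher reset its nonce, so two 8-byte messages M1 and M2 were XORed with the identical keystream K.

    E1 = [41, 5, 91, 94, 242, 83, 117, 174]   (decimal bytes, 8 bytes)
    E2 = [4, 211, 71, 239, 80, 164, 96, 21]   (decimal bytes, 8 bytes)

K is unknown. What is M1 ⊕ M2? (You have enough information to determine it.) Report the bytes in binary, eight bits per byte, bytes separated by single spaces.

E1 ⊕ E2 = (M1 ⊕ K) ⊕ (M2 ⊕ K) = M1 ⊕ M2 — the shared key cancels under XOR.
00101001 ⊕ 00000100 = 00101101
00000101 ⊕ 11010011 = 11010110
01011011 ⊕ 01000111 = 00011100
01011110 ⊕ 11101111 = 10110001
11110010 ⊕ 01010000 = 10100010
01010011 ⊕ 10100100 = 11110111
01110101 ⊕ 01100000 = 00010101
10101110 ⊕ 00010101 = 10111011

00101101 11010110 00011100 10110001 10100010 11110111 00010101 10111011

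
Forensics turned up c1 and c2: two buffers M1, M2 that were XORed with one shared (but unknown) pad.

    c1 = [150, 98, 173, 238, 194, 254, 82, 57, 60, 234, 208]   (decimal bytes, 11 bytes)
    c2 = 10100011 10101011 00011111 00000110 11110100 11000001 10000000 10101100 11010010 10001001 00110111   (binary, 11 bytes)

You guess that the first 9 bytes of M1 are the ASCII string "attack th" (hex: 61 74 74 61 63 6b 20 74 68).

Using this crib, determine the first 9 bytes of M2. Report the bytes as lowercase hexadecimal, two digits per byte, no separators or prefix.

54bdc6895554f2e186

First, c1 ⊕ c2 = (M1 ⊕ K) ⊕ (M2 ⊕ K) = M1 ⊕ M2, so the key drops out. Then M2 = (M1 ⊕ M2) ⊕ M1 over the first 9 bytes.
byte 0: (96 XOR a3) XOR 61 = 35 XOR 61 = 54
byte 1: (62 XOR ab) XOR 74 = c9 XOR 74 = bd
byte 2: (ad XOR 1f) XOR 74 = b2 XOR 74 = c6
byte 3: (ee XOR 06) XOR 61 = e8 XOR 61 = 89
byte 4: (c2 XOR f4) XOR 63 = 36 XOR 63 = 55
byte 5: (fe XOR c1) XOR 6b = 3f XOR 6b = 54
byte 6: (52 XOR 80) XOR 20 = d2 XOR 20 = f2
byte 7: (39 XOR ac) XOR 74 = 95 XOR 74 = e1
byte 8: (3c XOR d2) XOR 68 = ee XOR 68 = 86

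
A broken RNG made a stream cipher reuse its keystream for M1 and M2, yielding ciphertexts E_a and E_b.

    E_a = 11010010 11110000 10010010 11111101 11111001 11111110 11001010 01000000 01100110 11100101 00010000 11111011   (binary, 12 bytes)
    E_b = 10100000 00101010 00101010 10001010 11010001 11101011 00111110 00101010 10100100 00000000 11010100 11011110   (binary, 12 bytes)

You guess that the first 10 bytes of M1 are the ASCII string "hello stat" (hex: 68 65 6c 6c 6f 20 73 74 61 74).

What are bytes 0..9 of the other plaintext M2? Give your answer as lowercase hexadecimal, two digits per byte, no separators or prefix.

First, E_a ⊕ E_b = (M1 ⊕ K) ⊕ (M2 ⊕ K) = M1 ⊕ M2, so the key drops out. Then M2 = (M1 ⊕ M2) ⊕ M1 over the first 10 bytes.
byte 0: (d2 XOR a0) XOR 68 = 72 XOR 68 = 1a
byte 1: (f0 XOR 2a) XOR 65 = da XOR 65 = bf
byte 2: (92 XOR 2a) XOR 6c = b8 XOR 6c = d4
byte 3: (fd XOR 8a) XOR 6c = 77 XOR 6c = 1b
byte 4: (f9 XOR d1) XOR 6f = 28 XOR 6f = 47
byte 5: (fe XOR eb) XOR 20 = 15 XOR 20 = 35
byte 6: (ca XOR 3e) XOR 73 = f4 XOR 73 = 87
byte 7: (40 XOR 2a) XOR 74 = 6a XOR 74 = 1e
byte 8: (66 XOR a4) XOR 61 = c2 XOR 61 = a3
byte 9: (e5 XOR 00) XOR 74 = e5 XOR 74 = 91

1abfd41b4735871ea391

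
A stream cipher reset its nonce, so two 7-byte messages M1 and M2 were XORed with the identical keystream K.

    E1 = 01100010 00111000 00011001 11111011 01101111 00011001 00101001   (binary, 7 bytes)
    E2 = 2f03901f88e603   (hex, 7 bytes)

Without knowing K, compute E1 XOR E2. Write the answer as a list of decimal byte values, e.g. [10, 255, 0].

E1 ⊕ E2 = (M1 ⊕ K) ⊕ (M2 ⊕ K) = M1 ⊕ M2 — the shared key cancels under XOR.
62 ⊕ 2f = 4d
38 ⊕ 03 = 3b
19 ⊕ 90 = 89
fb ⊕ 1f = e4
6f ⊕ 88 = e7
19 ⊕ e6 = ff
29 ⊕ 03 = 2a

[77, 59, 137, 228, 231, 255, 42]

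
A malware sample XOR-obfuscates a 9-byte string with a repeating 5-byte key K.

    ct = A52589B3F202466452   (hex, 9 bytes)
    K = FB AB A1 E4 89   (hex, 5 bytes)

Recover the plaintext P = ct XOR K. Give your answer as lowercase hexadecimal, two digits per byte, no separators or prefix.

The 5-byte key repeats, so the effective keystream is fb ab a1 e4 89 fb ab a1 e4.
byte 0: a5 XOR fb = 5e
byte 1: 25 XOR ab = 8e
byte 2: 89 XOR a1 = 28
byte 3: b3 XOR e4 = 57
byte 4: f2 XOR 89 = 7b
byte 5: 02 XOR fb = f9
byte 6: 46 XOR ab = ed
byte 7: 64 XOR a1 = c5
byte 8: 52 XOR e4 = b6

5e8e28577bf9edc5b6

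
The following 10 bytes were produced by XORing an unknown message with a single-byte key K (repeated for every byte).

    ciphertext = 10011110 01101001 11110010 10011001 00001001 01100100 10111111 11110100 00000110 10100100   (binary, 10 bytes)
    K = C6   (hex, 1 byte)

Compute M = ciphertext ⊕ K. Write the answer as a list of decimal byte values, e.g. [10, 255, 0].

The 1-byte key repeats, so the effective keystream is c6 c6 c6 c6 c6 c6 c6 c6 c6 c6.
byte 0: 158 xor 198 =  88
byte 1: 105 xor 198 = 175
byte 2: 242 xor 198 =  52
byte 3: 153 xor 198 =  95
byte 4:   9 xor 198 = 207
byte 5: 100 xor 198 = 162
byte 6: 191 xor 198 = 121
byte 7: 244 xor 198 =  50
byte 8:   6 xor 198 = 192
byte 9: 164 xor 198 =  98

[88, 175, 52, 95, 207, 162, 121, 50, 192, 98]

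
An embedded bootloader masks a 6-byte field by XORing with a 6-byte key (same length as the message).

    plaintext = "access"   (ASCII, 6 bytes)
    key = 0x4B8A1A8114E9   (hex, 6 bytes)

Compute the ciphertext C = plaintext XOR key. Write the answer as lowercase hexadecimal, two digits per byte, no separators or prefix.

2ae979e4679a

byte 0: 61 XOR 4b = 2a
byte 1: 63 XOR 8a = e9
byte 2: 63 XOR 1a = 79
byte 3: 65 XOR 81 = e4
byte 4: 73 XOR 14 = 67
byte 5: 73 XOR e9 = 9a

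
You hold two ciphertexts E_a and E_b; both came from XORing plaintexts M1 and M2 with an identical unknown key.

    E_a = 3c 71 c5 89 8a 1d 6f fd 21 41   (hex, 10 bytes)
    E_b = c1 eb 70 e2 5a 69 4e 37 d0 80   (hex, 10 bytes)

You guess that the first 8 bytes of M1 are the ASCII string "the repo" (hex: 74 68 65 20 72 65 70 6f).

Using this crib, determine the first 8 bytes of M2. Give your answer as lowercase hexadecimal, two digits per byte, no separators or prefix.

89f2d04ba21151a5

First, E_a ⊕ E_b = (M1 ⊕ K) ⊕ (M2 ⊕ K) = M1 ⊕ M2, so the key drops out. Then M2 = (M1 ⊕ M2) ⊕ M1 over the first 8 bytes.
byte 0: (3c ⊕ c1) ⊕ 74 = fd ⊕ 74 = 89
byte 1: (71 ⊕ eb) ⊕ 68 = 9a ⊕ 68 = f2
byte 2: (c5 ⊕ 70) ⊕ 65 = b5 ⊕ 65 = d0
byte 3: (89 ⊕ e2) ⊕ 20 = 6b ⊕ 20 = 4b
byte 4: (8a ⊕ 5a) ⊕ 72 = d0 ⊕ 72 = a2
byte 5: (1d ⊕ 69) ⊕ 65 = 74 ⊕ 65 = 11
byte 6: (6f ⊕ 4e) ⊕ 70 = 21 ⊕ 70 = 51
byte 7: (fd ⊕ 37) ⊕ 6f = ca ⊕ 6f = a5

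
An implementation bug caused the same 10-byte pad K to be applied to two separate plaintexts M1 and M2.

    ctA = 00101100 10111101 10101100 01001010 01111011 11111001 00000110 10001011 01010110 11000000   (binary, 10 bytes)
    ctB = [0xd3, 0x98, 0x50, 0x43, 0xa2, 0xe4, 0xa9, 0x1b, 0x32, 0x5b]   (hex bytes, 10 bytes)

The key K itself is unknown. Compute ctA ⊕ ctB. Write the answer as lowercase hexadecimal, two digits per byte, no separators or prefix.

ff25fc09d91daf90649b

ctA ⊕ ctB = (M1 ⊕ K) ⊕ (M2 ⊕ K) = M1 ⊕ M2 — the shared key cancels under XOR.
byte 0: 2c xor d3 = ff
byte 1: bd xor 98 = 25
byte 2: ac xor 50 = fc
byte 3: 4a xor 43 = 09
byte 4: 7b xor a2 = d9
byte 5: f9 xor e4 = 1d
byte 6: 06 xor a9 = af
byte 7: 8b xor 1b = 90
byte 8: 56 xor 32 = 64
byte 9: c0 xor 5b = 9b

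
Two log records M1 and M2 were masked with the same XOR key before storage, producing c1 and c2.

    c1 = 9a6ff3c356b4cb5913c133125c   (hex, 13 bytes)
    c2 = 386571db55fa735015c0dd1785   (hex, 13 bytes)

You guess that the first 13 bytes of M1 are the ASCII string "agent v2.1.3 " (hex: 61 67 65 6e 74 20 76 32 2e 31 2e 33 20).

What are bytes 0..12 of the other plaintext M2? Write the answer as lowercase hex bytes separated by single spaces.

c3 6d e7 76 77 6e ce 3b 28 30 c0 36 f9

First, c1 ⊕ c2 = (M1 ⊕ K) ⊕ (M2 ⊕ K) = M1 ⊕ M2, so the key drops out. Then M2 = (M1 ⊕ M2) ⊕ M1 over the first 13 bytes.
byte 0: (9a xor 38) xor 61 = a2 xor 61 = c3
byte 1: (6f xor 65) xor 67 = 0a xor 67 = 6d
byte 2: (f3 xor 71) xor 65 = 82 xor 65 = e7
byte 3: (c3 xor db) xor 6e = 18 xor 6e = 76
byte 4: (56 xor 55) xor 74 = 03 xor 74 = 77
byte 5: (b4 xor fa) xor 20 = 4e xor 20 = 6e
byte 6: (cb xor 73) xor 76 = b8 xor 76 = ce
byte 7: (59 xor 50) xor 32 = 09 xor 32 = 3b
byte 8: (13 xor 15) xor 2e = 06 xor 2e = 28
byte 9: (c1 xor c0) xor 31 = 01 xor 31 = 30
byte 10: (33 xor dd) xor 2e = ee xor 2e = c0
byte 11: (12 xor 17) xor 33 = 05 xor 33 = 36
byte 12: (5c xor 85) xor 20 = d9 xor 20 = f9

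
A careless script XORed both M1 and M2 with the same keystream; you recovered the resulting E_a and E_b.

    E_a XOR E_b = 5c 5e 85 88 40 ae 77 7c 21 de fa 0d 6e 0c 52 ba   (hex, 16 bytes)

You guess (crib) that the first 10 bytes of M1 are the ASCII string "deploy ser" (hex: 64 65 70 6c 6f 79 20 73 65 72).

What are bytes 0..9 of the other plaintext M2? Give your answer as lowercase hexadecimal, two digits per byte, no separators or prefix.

383bf5e42fd7570f44ac

Since E_a ⊕ E_b = M1 ⊕ M2, XORing with the guessed M1 bytes yields the corresponding M2 bytes: M2 = (E_a ⊕ E_b) ⊕ M1.
 92 ⊕ 100 =  56
 94 ⊕ 101 =  59
133 ⊕ 112 = 245
136 ⊕ 108 = 228
 64 ⊕ 111 =  47
174 ⊕ 121 = 215
119 ⊕  32 =  87
124 ⊕ 115 =  15
 33 ⊕ 101 =  68
222 ⊕ 114 = 172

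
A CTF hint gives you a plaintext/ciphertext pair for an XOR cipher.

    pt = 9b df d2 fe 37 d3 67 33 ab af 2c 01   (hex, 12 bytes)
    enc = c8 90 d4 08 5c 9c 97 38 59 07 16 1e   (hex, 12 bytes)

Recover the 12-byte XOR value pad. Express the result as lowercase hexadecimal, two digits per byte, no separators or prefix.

534f06f66b4ff00bf2a83a1f

Since enc = pt ⊕ pad, XORing both sides with pt gives pad = pt ⊕ enc.
9b ⊕ c8 = 53
df ⊕ 90 = 4f
d2 ⊕ d4 = 06
fe ⊕ 08 = f6
37 ⊕ 5c = 6b
d3 ⊕ 9c = 4f
67 ⊕ 97 = f0
33 ⊕ 38 = 0b
ab ⊕ 59 = f2
af ⊕ 07 = a8
2c ⊕ 16 = 3a
01 ⊕ 1e = 1f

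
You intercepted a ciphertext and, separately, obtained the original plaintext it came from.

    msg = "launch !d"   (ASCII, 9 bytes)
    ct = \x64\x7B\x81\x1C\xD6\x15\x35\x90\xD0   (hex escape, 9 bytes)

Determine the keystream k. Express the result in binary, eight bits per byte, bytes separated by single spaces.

Since ct = msg ⊕ k, XORing both sides with msg gives k = msg ⊕ ct.
01101100 xor 01100100 = 00001000
01100001 xor 01111011 = 00011010
01110101 xor 10000001 = 11110100
01101110 xor 00011100 = 01110010
01100011 xor 11010110 = 10110101
01101000 xor 00010101 = 01111101
00100000 xor 00110101 = 00010101
00100001 xor 10010000 = 10110001
01100100 xor 11010000 = 10110100

00001000 00011010 11110100 01110010 10110101 01111101 00010101 10110001 10110100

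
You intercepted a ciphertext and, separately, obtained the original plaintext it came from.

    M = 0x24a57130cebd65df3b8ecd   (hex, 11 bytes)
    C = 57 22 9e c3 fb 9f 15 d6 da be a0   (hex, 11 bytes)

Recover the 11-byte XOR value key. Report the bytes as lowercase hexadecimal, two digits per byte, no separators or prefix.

7387eff335227009e1306d

Since C = M ⊕ key, XORing both sides with M gives key = M ⊕ C.
byte 0:  36 XOR  87 = 115
byte 1: 165 XOR  34 = 135
byte 2: 113 XOR 158 = 239
byte 3:  48 XOR 195 = 243
byte 4: 206 XOR 251 =  53
byte 5: 189 XOR 159 =  34
byte 6: 101 XOR  21 = 112
byte 7: 223 XOR 214 =   9
byte 8:  59 XOR 218 = 225
byte 9: 142 XOR 190 =  48
byte 10: 205 XOR 160 = 109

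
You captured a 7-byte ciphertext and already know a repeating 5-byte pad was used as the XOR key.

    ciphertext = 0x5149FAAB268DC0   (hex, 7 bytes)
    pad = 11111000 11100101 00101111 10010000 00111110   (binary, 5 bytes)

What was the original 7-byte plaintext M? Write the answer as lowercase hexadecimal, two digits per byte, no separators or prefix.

The 5-byte key repeats, so the effective keystream is f8 e5 2f 90 3e f8 e5.
byte 0: 51 ^ f8 = a9
byte 1: 49 ^ e5 = ac
byte 2: fa ^ 2f = d5
byte 3: ab ^ 90 = 3b
byte 4: 26 ^ 3e = 18
byte 5: 8d ^ f8 = 75
byte 6: c0 ^ e5 = 25

a9acd53b187525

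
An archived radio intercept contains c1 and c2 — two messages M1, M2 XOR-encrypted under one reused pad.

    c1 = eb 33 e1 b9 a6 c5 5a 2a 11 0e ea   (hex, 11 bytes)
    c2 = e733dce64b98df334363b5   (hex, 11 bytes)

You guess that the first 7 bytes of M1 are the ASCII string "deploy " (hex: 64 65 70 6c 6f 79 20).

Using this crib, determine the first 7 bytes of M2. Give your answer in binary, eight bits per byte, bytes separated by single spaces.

First, c1 ⊕ c2 = (M1 ⊕ K) ⊕ (M2 ⊕ K) = M1 ⊕ M2, so the key drops out. Then M2 = (M1 ⊕ M2) ⊕ M1 over the first 7 bytes.
byte 0: (eb ^ e7) ^ 64 = 0c ^ 64 = 68
byte 1: (33 ^ 33) ^ 65 = 00 ^ 65 = 65
byte 2: (e1 ^ dc) ^ 70 = 3d ^ 70 = 4d
byte 3: (b9 ^ e6) ^ 6c = 5f ^ 6c = 33
byte 4: (a6 ^ 4b) ^ 6f = ed ^ 6f = 82
byte 5: (c5 ^ 98) ^ 79 = 5d ^ 79 = 24
byte 6: (5a ^ df) ^ 20 = 85 ^ 20 = a5

01101000 01100101 01001101 00110011 10000010 00100100 10100101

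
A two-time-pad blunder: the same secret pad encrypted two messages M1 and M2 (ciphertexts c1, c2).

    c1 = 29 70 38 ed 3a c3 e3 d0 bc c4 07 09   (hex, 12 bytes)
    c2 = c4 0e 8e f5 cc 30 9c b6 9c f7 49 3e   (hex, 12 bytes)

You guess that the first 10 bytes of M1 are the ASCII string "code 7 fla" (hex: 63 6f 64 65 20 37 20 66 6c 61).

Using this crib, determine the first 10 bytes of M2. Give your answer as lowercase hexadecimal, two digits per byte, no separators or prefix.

First, c1 ⊕ c2 = (M1 ⊕ K) ⊕ (M2 ⊕ K) = M1 ⊕ M2, so the key drops out. Then M2 = (M1 ⊕ M2) ⊕ M1 over the first 10 bytes.
byte 0: (29 ⊕ c4) ⊕ 63 = ed ⊕ 63 = 8e
byte 1: (70 ⊕ 0e) ⊕ 6f = 7e ⊕ 6f = 11
byte 2: (38 ⊕ 8e) ⊕ 64 = b6 ⊕ 64 = d2
byte 3: (ed ⊕ f5) ⊕ 65 = 18 ⊕ 65 = 7d
byte 4: (3a ⊕ cc) ⊕ 20 = f6 ⊕ 20 = d6
byte 5: (c3 ⊕ 30) ⊕ 37 = f3 ⊕ 37 = c4
byte 6: (e3 ⊕ 9c) ⊕ 20 = 7f ⊕ 20 = 5f
byte 7: (d0 ⊕ b6) ⊕ 66 = 66 ⊕ 66 = 00
byte 8: (bc ⊕ 9c) ⊕ 6c = 20 ⊕ 6c = 4c
byte 9: (c4 ⊕ f7) ⊕ 61 = 33 ⊕ 61 = 52

8e11d27dd6c45f004c52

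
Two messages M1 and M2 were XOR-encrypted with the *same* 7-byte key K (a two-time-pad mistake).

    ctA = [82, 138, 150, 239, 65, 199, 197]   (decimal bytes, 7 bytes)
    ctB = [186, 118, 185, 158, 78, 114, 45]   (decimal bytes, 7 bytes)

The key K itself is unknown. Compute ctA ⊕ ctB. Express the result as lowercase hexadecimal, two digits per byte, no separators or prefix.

ctA ⊕ ctB = (M1 ⊕ K) ⊕ (M2 ⊕ K) = M1 ⊕ M2 — the shared key cancels under XOR.
byte 0: 52 xor ba = e8
byte 1: 8a xor 76 = fc
byte 2: 96 xor b9 = 2f
byte 3: ef xor 9e = 71
byte 4: 41 xor 4e = 0f
byte 5: c7 xor 72 = b5
byte 6: c5 xor 2d = e8

e8fc2f710fb5e8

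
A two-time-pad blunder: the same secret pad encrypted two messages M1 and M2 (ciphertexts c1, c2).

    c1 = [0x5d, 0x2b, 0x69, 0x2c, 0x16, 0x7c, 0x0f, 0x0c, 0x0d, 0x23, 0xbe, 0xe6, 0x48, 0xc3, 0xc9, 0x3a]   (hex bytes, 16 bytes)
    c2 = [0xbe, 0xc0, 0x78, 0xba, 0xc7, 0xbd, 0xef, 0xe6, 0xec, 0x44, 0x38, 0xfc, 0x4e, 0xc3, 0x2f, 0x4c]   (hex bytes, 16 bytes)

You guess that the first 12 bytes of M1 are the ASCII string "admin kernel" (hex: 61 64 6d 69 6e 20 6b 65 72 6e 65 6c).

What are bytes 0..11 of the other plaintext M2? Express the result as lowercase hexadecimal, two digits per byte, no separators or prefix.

First, c1 ⊕ c2 = (M1 ⊕ K) ⊕ (M2 ⊕ K) = M1 ⊕ M2, so the key drops out. Then M2 = (M1 ⊕ M2) ⊕ M1 over the first 12 bytes.
byte 0: (5d ⊕ be) ⊕ 61 = e3 ⊕ 61 = 82
byte 1: (2b ⊕ c0) ⊕ 64 = eb ⊕ 64 = 8f
byte 2: (69 ⊕ 78) ⊕ 6d = 11 ⊕ 6d = 7c
byte 3: (2c ⊕ ba) ⊕ 69 = 96 ⊕ 69 = ff
byte 4: (16 ⊕ c7) ⊕ 6e = d1 ⊕ 6e = bf
byte 5: (7c ⊕ bd) ⊕ 20 = c1 ⊕ 20 = e1
byte 6: (0f ⊕ ef) ⊕ 6b = e0 ⊕ 6b = 8b
byte 7: (0c ⊕ e6) ⊕ 65 = ea ⊕ 65 = 8f
byte 8: (0d ⊕ ec) ⊕ 72 = e1 ⊕ 72 = 93
byte 9: (23 ⊕ 44) ⊕ 6e = 67 ⊕ 6e = 09
byte 10: (be ⊕ 38) ⊕ 65 = 86 ⊕ 65 = e3
byte 11: (e6 ⊕ fc) ⊕ 6c = 1a ⊕ 6c = 76

828f7cffbfe18b8f9309e376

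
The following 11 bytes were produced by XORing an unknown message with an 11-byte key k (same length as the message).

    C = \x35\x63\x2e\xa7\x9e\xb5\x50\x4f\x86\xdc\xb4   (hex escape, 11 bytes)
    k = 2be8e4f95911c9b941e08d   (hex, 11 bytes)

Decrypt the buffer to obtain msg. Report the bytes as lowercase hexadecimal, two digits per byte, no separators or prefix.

1e8bca5ec7a499f6c73c39

XOR is its own inverse, so applying the key byte-wise gives the result directly.
 53 ⊕  43 =  30
 99 ⊕ 232 = 139
 46 ⊕ 228 = 202
167 ⊕ 249 =  94
158 ⊕  89 = 199
181 ⊕  17 = 164
 80 ⊕ 201 = 153
 79 ⊕ 185 = 246
134 ⊕  65 = 199
220 ⊕ 224 =  60
180 ⊕ 141 =  57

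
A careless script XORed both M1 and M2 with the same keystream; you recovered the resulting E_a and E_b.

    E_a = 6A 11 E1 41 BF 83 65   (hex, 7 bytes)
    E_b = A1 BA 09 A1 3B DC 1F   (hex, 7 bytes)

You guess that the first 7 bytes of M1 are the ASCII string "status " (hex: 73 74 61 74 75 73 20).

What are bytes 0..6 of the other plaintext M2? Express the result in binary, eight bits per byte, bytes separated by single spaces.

10111000 11011111 10001001 10010100 11110001 00101100 01011010

First, E_a ⊕ E_b = (M1 ⊕ K) ⊕ (M2 ⊕ K) = M1 ⊕ M2, so the key drops out. Then M2 = (M1 ⊕ M2) ⊕ M1 over the first 7 bytes.
byte 0: (6a ^ a1) ^ 73 = cb ^ 73 = b8
byte 1: (11 ^ ba) ^ 74 = ab ^ 74 = df
byte 2: (e1 ^ 09) ^ 61 = e8 ^ 61 = 89
byte 3: (41 ^ a1) ^ 74 = e0 ^ 74 = 94
byte 4: (bf ^ 3b) ^ 75 = 84 ^ 75 = f1
byte 5: (83 ^ dc) ^ 73 = 5f ^ 73 = 2c
byte 6: (65 ^ 1f) ^ 20 = 7a ^ 20 = 5a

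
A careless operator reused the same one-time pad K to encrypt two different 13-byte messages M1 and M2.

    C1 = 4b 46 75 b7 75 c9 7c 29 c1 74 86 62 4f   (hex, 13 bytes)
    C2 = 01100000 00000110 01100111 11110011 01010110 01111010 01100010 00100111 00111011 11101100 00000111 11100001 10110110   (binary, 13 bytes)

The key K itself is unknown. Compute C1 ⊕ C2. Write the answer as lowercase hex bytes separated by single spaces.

2b 40 12 44 23 b3 1e 0e fa 98 81 83 f9

C1 ⊕ C2 = (M1 ⊕ K) ⊕ (M2 ⊕ K) = M1 ⊕ M2 — the shared key cancels under XOR.
byte 0: 4b ^ 60 = 2b
byte 1: 46 ^ 06 = 40
byte 2: 75 ^ 67 = 12
byte 3: b7 ^ f3 = 44
byte 4: 75 ^ 56 = 23
byte 5: c9 ^ 7a = b3
byte 6: 7c ^ 62 = 1e
byte 7: 29 ^ 27 = 0e
byte 8: c1 ^ 3b = fa
byte 9: 74 ^ ec = 98
byte 10: 86 ^ 07 = 81
byte 11: 62 ^ e1 = 83
byte 12: 4f ^ b6 = f9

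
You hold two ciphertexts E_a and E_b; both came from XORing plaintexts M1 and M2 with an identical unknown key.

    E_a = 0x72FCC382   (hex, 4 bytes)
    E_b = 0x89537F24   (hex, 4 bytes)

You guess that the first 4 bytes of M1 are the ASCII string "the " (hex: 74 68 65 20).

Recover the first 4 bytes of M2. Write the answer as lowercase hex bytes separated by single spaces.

First, E_a ⊕ E_b = (M1 ⊕ K) ⊕ (M2 ⊕ K) = M1 ⊕ M2, so the key drops out. Then M2 = (M1 ⊕ M2) ⊕ M1 over the first 4 bytes.
byte 0: (72 xor 89) xor 74 = fb xor 74 = 8f
byte 1: (fc xor 53) xor 68 = af xor 68 = c7
byte 2: (c3 xor 7f) xor 65 = bc xor 65 = d9
byte 3: (82 xor 24) xor 20 = a6 xor 20 = 86

8f c7 d9 86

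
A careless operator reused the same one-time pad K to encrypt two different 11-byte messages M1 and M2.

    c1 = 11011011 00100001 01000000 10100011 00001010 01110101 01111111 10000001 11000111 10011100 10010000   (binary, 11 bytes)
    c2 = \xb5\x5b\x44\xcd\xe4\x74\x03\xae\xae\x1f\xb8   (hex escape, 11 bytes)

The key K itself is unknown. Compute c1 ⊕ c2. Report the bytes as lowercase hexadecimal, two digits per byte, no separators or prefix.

c1 ⊕ c2 = (M1 ⊕ K) ⊕ (M2 ⊕ K) = M1 ⊕ M2 — the shared key cancels under XOR.
11011011 ⊕ 10110101 = 01101110
00100001 ⊕ 01011011 = 01111010
01000000 ⊕ 01000100 = 00000100
10100011 ⊕ 11001101 = 01101110
00001010 ⊕ 11100100 = 11101110
01110101 ⊕ 01110100 = 00000001
01111111 ⊕ 00000011 = 01111100
10000001 ⊕ 10101110 = 00101111
11000111 ⊕ 10101110 = 01101001
10011100 ⊕ 00011111 = 10000011
10010000 ⊕ 10111000 = 00101000

6e7a046eee017c2f698328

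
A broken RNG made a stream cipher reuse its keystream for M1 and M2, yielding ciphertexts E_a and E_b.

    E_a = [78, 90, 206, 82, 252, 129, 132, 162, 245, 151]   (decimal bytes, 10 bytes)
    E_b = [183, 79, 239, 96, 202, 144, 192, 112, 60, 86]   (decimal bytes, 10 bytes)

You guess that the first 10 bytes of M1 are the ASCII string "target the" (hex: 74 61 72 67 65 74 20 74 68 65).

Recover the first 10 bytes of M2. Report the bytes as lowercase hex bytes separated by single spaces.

8d 74 53 55 53 65 64 a6 a1 a4

First, E_a ⊕ E_b = (M1 ⊕ K) ⊕ (M2 ⊕ K) = M1 ⊕ M2, so the key drops out. Then M2 = (M1 ⊕ M2) ⊕ M1 over the first 10 bytes.
byte 0: (4e ⊕ b7) ⊕ 74 = f9 ⊕ 74 = 8d
byte 1: (5a ⊕ 4f) ⊕ 61 = 15 ⊕ 61 = 74
byte 2: (ce ⊕ ef) ⊕ 72 = 21 ⊕ 72 = 53
byte 3: (52 ⊕ 60) ⊕ 67 = 32 ⊕ 67 = 55
byte 4: (fc ⊕ ca) ⊕ 65 = 36 ⊕ 65 = 53
byte 5: (81 ⊕ 90) ⊕ 74 = 11 ⊕ 74 = 65
byte 6: (84 ⊕ c0) ⊕ 20 = 44 ⊕ 20 = 64
byte 7: (a2 ⊕ 70) ⊕ 74 = d2 ⊕ 74 = a6
byte 8: (f5 ⊕ 3c) ⊕ 68 = c9 ⊕ 68 = a1
byte 9: (97 ⊕ 56) ⊕ 65 = c1 ⊕ 65 = a4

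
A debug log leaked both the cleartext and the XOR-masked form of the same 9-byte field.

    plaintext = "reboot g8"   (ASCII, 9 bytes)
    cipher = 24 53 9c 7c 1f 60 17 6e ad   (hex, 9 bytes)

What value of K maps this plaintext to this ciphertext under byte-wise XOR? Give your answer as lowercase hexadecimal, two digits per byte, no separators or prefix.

Since cipher = plaintext ⊕ K, XORing both sides with plaintext gives K = plaintext ⊕ cipher.
72 ⊕ 24 = 56
65 ⊕ 53 = 36
62 ⊕ 9c = fe
6f ⊕ 7c = 13
6f ⊕ 1f = 70
74 ⊕ 60 = 14
20 ⊕ 17 = 37
67 ⊕ 6e = 09
38 ⊕ ad = 95

5636fe137014370995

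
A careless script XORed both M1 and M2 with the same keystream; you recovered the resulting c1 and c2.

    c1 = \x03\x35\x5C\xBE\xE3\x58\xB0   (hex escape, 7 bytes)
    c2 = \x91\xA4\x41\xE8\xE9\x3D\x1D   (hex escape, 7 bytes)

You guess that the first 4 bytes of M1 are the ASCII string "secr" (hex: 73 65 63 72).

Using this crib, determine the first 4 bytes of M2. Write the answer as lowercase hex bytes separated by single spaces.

e1 f4 7e 24

First, c1 ⊕ c2 = (M1 ⊕ K) ⊕ (M2 ⊕ K) = M1 ⊕ M2, so the key drops out. Then M2 = (M1 ⊕ M2) ⊕ M1 over the first 4 bytes.
byte 0: (03 ^ 91) ^ 73 = 92 ^ 73 = e1
byte 1: (35 ^ a4) ^ 65 = 91 ^ 65 = f4
byte 2: (5c ^ 41) ^ 63 = 1d ^ 63 = 7e
byte 3: (be ^ e8) ^ 72 = 56 ^ 72 = 24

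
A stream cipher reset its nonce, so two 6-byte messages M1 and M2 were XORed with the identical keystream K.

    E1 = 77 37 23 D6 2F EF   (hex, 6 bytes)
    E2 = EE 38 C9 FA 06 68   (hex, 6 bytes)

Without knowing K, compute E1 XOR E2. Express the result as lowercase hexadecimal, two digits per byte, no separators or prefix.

E1 ⊕ E2 = (M1 ⊕ K) ⊕ (M2 ⊕ K) = M1 ⊕ M2 — the shared key cancels under XOR.
byte 0: 77 XOR ee = 99
byte 1: 37 XOR 38 = 0f
byte 2: 23 XOR c9 = ea
byte 3: d6 XOR fa = 2c
byte 4: 2f XOR 06 = 29
byte 5: ef XOR 68 = 87

990fea2c2987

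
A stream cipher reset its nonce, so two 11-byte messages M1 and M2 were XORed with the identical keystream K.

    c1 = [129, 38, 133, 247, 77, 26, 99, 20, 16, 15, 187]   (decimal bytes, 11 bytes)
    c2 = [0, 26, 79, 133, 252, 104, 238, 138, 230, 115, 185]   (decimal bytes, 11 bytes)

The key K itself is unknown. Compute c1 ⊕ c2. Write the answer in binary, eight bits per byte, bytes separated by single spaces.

c1 ⊕ c2 = (M1 ⊕ K) ⊕ (M2 ⊕ K) = M1 ⊕ M2 — the shared key cancels under XOR.
129 XOR   0 = 129
 38 XOR  26 =  60
133 XOR  79 = 202
247 XOR 133 = 114
 77 XOR 252 = 177
 26 XOR 104 = 114
 99 XOR 238 = 141
 20 XOR 138 = 158
 16 XOR 230 = 246
 15 XOR 115 = 124
187 XOR 185 =   2

10000001 00111100 11001010 01110010 10110001 01110010 10001101 10011110 11110110 01111100 00000010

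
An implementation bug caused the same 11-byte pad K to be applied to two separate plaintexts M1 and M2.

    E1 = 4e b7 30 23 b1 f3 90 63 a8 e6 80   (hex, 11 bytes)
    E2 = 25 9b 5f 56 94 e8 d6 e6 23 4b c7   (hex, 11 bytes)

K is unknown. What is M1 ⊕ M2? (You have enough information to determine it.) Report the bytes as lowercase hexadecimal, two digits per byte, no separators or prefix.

6b2c6f75251b46858bad47

E1 ⊕ E2 = (M1 ⊕ K) ⊕ (M2 ⊕ K) = M1 ⊕ M2 — the shared key cancels under XOR.
01001110 ⊕ 00100101 = 01101011
10110111 ⊕ 10011011 = 00101100
00110000 ⊕ 01011111 = 01101111
00100011 ⊕ 01010110 = 01110101
10110001 ⊕ 10010100 = 00100101
11110011 ⊕ 11101000 = 00011011
10010000 ⊕ 11010110 = 01000110
01100011 ⊕ 11100110 = 10000101
10101000 ⊕ 00100011 = 10001011
11100110 ⊕ 01001011 = 10101101
10000000 ⊕ 11000111 = 01000111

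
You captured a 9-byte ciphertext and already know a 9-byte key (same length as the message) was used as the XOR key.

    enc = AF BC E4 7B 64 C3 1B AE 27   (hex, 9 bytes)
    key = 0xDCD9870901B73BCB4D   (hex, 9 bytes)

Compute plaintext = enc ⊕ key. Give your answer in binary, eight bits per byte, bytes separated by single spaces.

01110011 01100101 01100011 01110010 01100101 01110100 00100000 01100101 01101010

af ⊕ dc = 73
bc ⊕ d9 = 65
e4 ⊕ 87 = 63
7b ⊕ 09 = 72
64 ⊕ 01 = 65
c3 ⊕ b7 = 74
1b ⊕ 3b = 20
ae ⊕ cb = 65
27 ⊕ 4d = 6a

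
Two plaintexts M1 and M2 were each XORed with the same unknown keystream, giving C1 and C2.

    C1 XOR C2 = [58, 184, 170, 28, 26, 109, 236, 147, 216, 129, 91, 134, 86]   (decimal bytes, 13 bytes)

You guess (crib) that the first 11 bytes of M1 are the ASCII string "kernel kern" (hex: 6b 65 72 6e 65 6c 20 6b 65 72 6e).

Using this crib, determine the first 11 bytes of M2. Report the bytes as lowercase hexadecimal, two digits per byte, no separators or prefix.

Since C1 ⊕ C2 = M1 ⊕ M2, XORing with the guessed M1 bytes yields the corresponding M2 bytes: M2 = (C1 ⊕ C2) ⊕ M1.
byte 0: 3a XOR 6b = 51
byte 1: b8 XOR 65 = dd
byte 2: aa XOR 72 = d8
byte 3: 1c XOR 6e = 72
byte 4: 1a XOR 65 = 7f
byte 5: 6d XOR 6c = 01
byte 6: ec XOR 20 = cc
byte 7: 93 XOR 6b = f8
byte 8: d8 XOR 65 = bd
byte 9: 81 XOR 72 = f3
byte 10: 5b XOR 6e = 35

51ddd8727f01ccf8bdf335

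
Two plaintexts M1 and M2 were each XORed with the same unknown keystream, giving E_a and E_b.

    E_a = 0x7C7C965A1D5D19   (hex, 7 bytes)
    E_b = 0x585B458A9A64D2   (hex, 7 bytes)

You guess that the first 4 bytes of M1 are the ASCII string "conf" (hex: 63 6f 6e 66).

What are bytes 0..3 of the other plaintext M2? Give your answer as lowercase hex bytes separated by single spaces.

47 48 bd b6

First, E_a ⊕ E_b = (M1 ⊕ K) ⊕ (M2 ⊕ K) = M1 ⊕ M2, so the key drops out. Then M2 = (M1 ⊕ M2) ⊕ M1 over the first 4 bytes.
byte 0: (7c xor 58) xor 63 = 24 xor 63 = 47
byte 1: (7c xor 5b) xor 6f = 27 xor 6f = 48
byte 2: (96 xor 45) xor 6e = d3 xor 6e = bd
byte 3: (5a xor 8a) xor 66 = d0 xor 66 = b6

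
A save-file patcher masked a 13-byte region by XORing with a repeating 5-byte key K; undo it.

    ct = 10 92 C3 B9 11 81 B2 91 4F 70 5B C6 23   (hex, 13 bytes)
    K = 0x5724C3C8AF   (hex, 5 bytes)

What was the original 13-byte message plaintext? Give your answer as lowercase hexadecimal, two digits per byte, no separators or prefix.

The 5-byte key repeats, so the effective keystream is 57 24 c3 c8 af 57 24 c3 c8 af 57 24 c3.
byte 0: 10 ⊕ 57 = 47
byte 1: 92 ⊕ 24 = b6
byte 2: c3 ⊕ c3 = 00
byte 3: b9 ⊕ c8 = 71
byte 4: 11 ⊕ af = be
byte 5: 81 ⊕ 57 = d6
byte 6: b2 ⊕ 24 = 96
byte 7: 91 ⊕ c3 = 52
byte 8: 4f ⊕ c8 = 87
byte 9: 70 ⊕ af = df
byte 10: 5b ⊕ 57 = 0c
byte 11: c6 ⊕ 24 = e2
byte 12: 23 ⊕ c3 = e0

47b60071bed6965287df0ce2e0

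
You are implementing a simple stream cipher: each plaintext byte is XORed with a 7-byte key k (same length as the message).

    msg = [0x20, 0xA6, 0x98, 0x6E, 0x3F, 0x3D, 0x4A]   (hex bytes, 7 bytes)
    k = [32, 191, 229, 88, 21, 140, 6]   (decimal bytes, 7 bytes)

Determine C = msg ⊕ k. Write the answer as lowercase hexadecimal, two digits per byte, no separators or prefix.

XOR is its own inverse, so applying the key byte-wise gives the result directly.
20 XOR 20 = 00
a6 XOR bf = 19
98 XOR e5 = 7d
6e XOR 58 = 36
3f XOR 15 = 2a
3d XOR 8c = b1
4a XOR 06 = 4c

00197d362ab14c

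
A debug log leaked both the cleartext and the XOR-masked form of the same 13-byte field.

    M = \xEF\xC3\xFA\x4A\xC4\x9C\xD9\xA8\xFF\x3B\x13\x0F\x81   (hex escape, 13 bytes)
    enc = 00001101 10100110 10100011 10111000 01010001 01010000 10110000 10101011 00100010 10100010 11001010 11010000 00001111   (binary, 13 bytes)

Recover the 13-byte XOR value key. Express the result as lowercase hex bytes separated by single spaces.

Since enc = M ⊕ key, XORing both sides with M gives key = M ⊕ enc.
11101111 ^ 00001101 = 11100010
11000011 ^ 10100110 = 01100101
11111010 ^ 10100011 = 01011001
01001010 ^ 10111000 = 11110010
11000100 ^ 01010001 = 10010101
10011100 ^ 01010000 = 11001100
11011001 ^ 10110000 = 01101001
10101000 ^ 10101011 = 00000011
11111111 ^ 00100010 = 11011101
00111011 ^ 10100010 = 10011001
00010011 ^ 11001010 = 11011001
00001111 ^ 11010000 = 11011111
10000001 ^ 00001111 = 10001110

e2 65 59 f2 95 cc 69 03 dd 99 d9 df 8e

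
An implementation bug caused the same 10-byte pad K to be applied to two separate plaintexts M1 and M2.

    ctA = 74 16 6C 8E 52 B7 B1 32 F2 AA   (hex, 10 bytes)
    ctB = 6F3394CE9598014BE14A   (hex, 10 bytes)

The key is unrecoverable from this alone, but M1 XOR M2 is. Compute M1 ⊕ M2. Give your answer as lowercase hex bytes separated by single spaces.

1b 25 f8 40 c7 2f b0 79 13 e0

ctA ⊕ ctB = (M1 ⊕ K) ⊕ (M2 ⊕ K) = M1 ⊕ M2 — the shared key cancels under XOR.
74 xor 6f = 1b
16 xor 33 = 25
6c xor 94 = f8
8e xor ce = 40
52 xor 95 = c7
b7 xor 98 = 2f
b1 xor 01 = b0
32 xor 4b = 79
f2 xor e1 = 13
aa xor 4a = e0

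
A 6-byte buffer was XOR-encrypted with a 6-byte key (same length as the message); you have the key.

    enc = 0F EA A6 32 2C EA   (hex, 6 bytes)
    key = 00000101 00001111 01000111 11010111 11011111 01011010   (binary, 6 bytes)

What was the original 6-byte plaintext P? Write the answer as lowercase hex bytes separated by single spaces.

XOR is its own inverse, so applying the key byte-wise gives the result directly.
byte 0: 00001111 XOR 00000101 = 00001010
byte 1: 11101010 XOR 00001111 = 11100101
byte 2: 10100110 XOR 01000111 = 11100001
byte 3: 00110010 XOR 11010111 = 11100101
byte 4: 00101100 XOR 11011111 = 11110011
byte 5: 11101010 XOR 01011010 = 10110000

0a e5 e1 e5 f3 b0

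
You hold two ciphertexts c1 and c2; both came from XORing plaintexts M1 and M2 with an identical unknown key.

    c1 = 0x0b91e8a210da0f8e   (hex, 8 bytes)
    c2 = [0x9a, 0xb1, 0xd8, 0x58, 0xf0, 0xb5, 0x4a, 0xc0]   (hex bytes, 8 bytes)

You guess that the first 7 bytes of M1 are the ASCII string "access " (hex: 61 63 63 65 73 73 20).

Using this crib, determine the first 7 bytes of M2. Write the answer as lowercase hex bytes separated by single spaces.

f0 43 53 9f 93 1c 65

First, c1 ⊕ c2 = (M1 ⊕ K) ⊕ (M2 ⊕ K) = M1 ⊕ M2, so the key drops out. Then M2 = (M1 ⊕ M2) ⊕ M1 over the first 7 bytes.
byte 0: (0b ⊕ 9a) ⊕ 61 = 91 ⊕ 61 = f0
byte 1: (91 ⊕ b1) ⊕ 63 = 20 ⊕ 63 = 43
byte 2: (e8 ⊕ d8) ⊕ 63 = 30 ⊕ 63 = 53
byte 3: (a2 ⊕ 58) ⊕ 65 = fa ⊕ 65 = 9f
byte 4: (10 ⊕ f0) ⊕ 73 = e0 ⊕ 73 = 93
byte 5: (da ⊕ b5) ⊕ 73 = 6f ⊕ 73 = 1c
byte 6: (0f ⊕ 4a) ⊕ 20 = 45 ⊕ 20 = 65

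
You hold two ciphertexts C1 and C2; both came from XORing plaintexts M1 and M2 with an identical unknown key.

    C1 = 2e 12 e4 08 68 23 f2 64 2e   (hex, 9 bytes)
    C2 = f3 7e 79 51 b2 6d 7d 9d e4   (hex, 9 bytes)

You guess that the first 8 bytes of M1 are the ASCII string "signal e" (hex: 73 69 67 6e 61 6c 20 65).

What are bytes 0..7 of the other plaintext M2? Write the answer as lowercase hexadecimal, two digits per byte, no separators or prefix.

First, C1 ⊕ C2 = (M1 ⊕ K) ⊕ (M2 ⊕ K) = M1 ⊕ M2, so the key drops out. Then M2 = (M1 ⊕ M2) ⊕ M1 over the first 8 bytes.
byte 0: (2e ^ f3) ^ 73 = dd ^ 73 = ae
byte 1: (12 ^ 7e) ^ 69 = 6c ^ 69 = 05
byte 2: (e4 ^ 79) ^ 67 = 9d ^ 67 = fa
byte 3: (08 ^ 51) ^ 6e = 59 ^ 6e = 37
byte 4: (68 ^ b2) ^ 61 = da ^ 61 = bb
byte 5: (23 ^ 6d) ^ 6c = 4e ^ 6c = 22
byte 6: (f2 ^ 7d) ^ 20 = 8f ^ 20 = af
byte 7: (64 ^ 9d) ^ 65 = f9 ^ 65 = 9c

ae05fa37bb22af9c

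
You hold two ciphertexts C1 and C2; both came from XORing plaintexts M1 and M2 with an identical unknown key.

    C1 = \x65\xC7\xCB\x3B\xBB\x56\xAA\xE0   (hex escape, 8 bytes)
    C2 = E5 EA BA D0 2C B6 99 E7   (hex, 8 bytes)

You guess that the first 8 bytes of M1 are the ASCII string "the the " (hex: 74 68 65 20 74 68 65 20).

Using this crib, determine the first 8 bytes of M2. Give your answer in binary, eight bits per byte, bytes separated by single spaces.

11110100 01000101 00010100 11001011 11100011 10001000 01010110 00100111

First, C1 ⊕ C2 = (M1 ⊕ K) ⊕ (M2 ⊕ K) = M1 ⊕ M2, so the key drops out. Then M2 = (M1 ⊕ M2) ⊕ M1 over the first 8 bytes.
byte 0: (65 ^ e5) ^ 74 = 80 ^ 74 = f4
byte 1: (c7 ^ ea) ^ 68 = 2d ^ 68 = 45
byte 2: (cb ^ ba) ^ 65 = 71 ^ 65 = 14
byte 3: (3b ^ d0) ^ 20 = eb ^ 20 = cb
byte 4: (bb ^ 2c) ^ 74 = 97 ^ 74 = e3
byte 5: (56 ^ b6) ^ 68 = e0 ^ 68 = 88
byte 6: (aa ^ 99) ^ 65 = 33 ^ 65 = 56
byte 7: (e0 ^ e7) ^ 20 = 07 ^ 20 = 27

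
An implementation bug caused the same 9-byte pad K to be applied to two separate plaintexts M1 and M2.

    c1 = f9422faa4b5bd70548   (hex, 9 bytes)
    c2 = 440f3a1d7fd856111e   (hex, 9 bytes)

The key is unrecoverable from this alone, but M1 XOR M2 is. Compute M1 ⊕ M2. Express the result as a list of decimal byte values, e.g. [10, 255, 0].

c1 ⊕ c2 = (M1 ⊕ K) ⊕ (M2 ⊕ K) = M1 ⊕ M2 — the shared key cancels under XOR.
f9 XOR 44 = bd
42 XOR 0f = 4d
2f XOR 3a = 15
aa XOR 1d = b7
4b XOR 7f = 34
5b XOR d8 = 83
d7 XOR 56 = 81
05 XOR 11 = 14
48 XOR 1e = 56

[189, 77, 21, 183, 52, 131, 129, 20, 86]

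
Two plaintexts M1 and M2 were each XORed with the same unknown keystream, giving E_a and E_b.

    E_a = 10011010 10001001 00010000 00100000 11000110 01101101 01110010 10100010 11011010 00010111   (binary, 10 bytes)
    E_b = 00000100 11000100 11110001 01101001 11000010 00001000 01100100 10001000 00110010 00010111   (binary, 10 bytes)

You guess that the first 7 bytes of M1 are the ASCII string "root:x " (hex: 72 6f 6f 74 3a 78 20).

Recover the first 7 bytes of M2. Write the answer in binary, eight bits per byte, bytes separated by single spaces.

11101100 00100010 10001110 00111101 00111110 00011101 00110110

First, E_a ⊕ E_b = (M1 ⊕ K) ⊕ (M2 ⊕ K) = M1 ⊕ M2, so the key drops out. Then M2 = (M1 ⊕ M2) ⊕ M1 over the first 7 bytes.
byte 0: (9a ⊕ 04) ⊕ 72 = 9e ⊕ 72 = ec
byte 1: (89 ⊕ c4) ⊕ 6f = 4d ⊕ 6f = 22
byte 2: (10 ⊕ f1) ⊕ 6f = e1 ⊕ 6f = 8e
byte 3: (20 ⊕ 69) ⊕ 74 = 49 ⊕ 74 = 3d
byte 4: (c6 ⊕ c2) ⊕ 3a = 04 ⊕ 3a = 3e
byte 5: (6d ⊕ 08) ⊕ 78 = 65 ⊕ 78 = 1d
byte 6: (72 ⊕ 64) ⊕ 20 = 16 ⊕ 20 = 36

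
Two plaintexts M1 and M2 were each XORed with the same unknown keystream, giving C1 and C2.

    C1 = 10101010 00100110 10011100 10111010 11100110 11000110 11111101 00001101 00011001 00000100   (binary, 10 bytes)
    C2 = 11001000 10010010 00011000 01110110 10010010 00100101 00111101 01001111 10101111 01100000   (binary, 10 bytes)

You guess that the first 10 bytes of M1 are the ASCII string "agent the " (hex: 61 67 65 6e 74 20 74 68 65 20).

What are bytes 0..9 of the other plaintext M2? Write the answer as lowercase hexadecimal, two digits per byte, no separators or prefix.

First, C1 ⊕ C2 = (M1 ⊕ K) ⊕ (M2 ⊕ K) = M1 ⊕ M2, so the key drops out. Then M2 = (M1 ⊕ M2) ⊕ M1 over the first 10 bytes.
byte 0: (aa XOR c8) XOR 61 = 62 XOR 61 = 03
byte 1: (26 XOR 92) XOR 67 = b4 XOR 67 = d3
byte 2: (9c XOR 18) XOR 65 = 84 XOR 65 = e1
byte 3: (ba XOR 76) XOR 6e = cc XOR 6e = a2
byte 4: (e6 XOR 92) XOR 74 = 74 XOR 74 = 00
byte 5: (c6 XOR 25) XOR 20 = e3 XOR 20 = c3
byte 6: (fd XOR 3d) XOR 74 = c0 XOR 74 = b4
byte 7: (0d XOR 4f) XOR 68 = 42 XOR 68 = 2a
byte 8: (19 XOR af) XOR 65 = b6 XOR 65 = d3
byte 9: (04 XOR 60) XOR 20 = 64 XOR 20 = 44

03d3e1a200c3b42ad344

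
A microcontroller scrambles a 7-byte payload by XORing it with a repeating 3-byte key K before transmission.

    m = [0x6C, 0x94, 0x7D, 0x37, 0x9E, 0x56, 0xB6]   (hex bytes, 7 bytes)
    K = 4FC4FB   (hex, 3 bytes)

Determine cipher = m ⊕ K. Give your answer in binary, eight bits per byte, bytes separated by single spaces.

00100011 01010000 10000110 01111000 01011010 10101101 11111001

The 3-byte key repeats, so the effective keystream is 4f c4 fb 4f c4 fb 4f.
byte 0: 6c ⊕ 4f = 23
byte 1: 94 ⊕ c4 = 50
byte 2: 7d ⊕ fb = 86
byte 3: 37 ⊕ 4f = 78
byte 4: 9e ⊕ c4 = 5a
byte 5: 56 ⊕ fb = ad
byte 6: b6 ⊕ 4f = f9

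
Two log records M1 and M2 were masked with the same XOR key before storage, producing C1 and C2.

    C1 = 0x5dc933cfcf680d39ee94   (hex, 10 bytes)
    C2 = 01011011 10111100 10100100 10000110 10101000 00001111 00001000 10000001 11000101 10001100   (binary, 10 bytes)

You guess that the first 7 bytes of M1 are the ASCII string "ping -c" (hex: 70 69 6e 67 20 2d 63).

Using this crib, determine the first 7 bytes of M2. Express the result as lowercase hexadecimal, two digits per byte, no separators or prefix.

First, C1 ⊕ C2 = (M1 ⊕ K) ⊕ (M2 ⊕ K) = M1 ⊕ M2, so the key drops out. Then M2 = (M1 ⊕ M2) ⊕ M1 over the first 7 bytes.
byte 0: (5d xor 5b) xor 70 = 06 xor 70 = 76
byte 1: (c9 xor bc) xor 69 = 75 xor 69 = 1c
byte 2: (33 xor a4) xor 6e = 97 xor 6e = f9
byte 3: (cf xor 86) xor 67 = 49 xor 67 = 2e
byte 4: (cf xor a8) xor 20 = 67 xor 20 = 47
byte 5: (68 xor 0f) xor 2d = 67 xor 2d = 4a
byte 6: (0d xor 08) xor 63 = 05 xor 63 = 66

761cf92e474a66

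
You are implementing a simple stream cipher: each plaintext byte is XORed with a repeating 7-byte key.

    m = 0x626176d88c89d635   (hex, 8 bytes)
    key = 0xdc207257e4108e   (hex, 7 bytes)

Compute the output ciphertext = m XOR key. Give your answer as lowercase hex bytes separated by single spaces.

be 41 04 8f 68 99 58 e9

The 7-byte key repeats, so the effective keystream is dc 20 72 57 e4 10 8e dc.
byte 0: 62 ⊕ dc = be
byte 1: 61 ⊕ 20 = 41
byte 2: 76 ⊕ 72 = 04
byte 3: d8 ⊕ 57 = 8f
byte 4: 8c ⊕ e4 = 68
byte 5: 89 ⊕ 10 = 99
byte 6: d6 ⊕ 8e = 58
byte 7: 35 ⊕ dc = e9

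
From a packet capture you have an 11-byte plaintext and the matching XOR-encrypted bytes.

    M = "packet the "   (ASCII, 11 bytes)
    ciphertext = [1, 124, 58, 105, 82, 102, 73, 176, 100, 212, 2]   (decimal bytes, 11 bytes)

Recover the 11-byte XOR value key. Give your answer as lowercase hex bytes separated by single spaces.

Since ciphertext = M ⊕ key, XORing both sides with M gives key = M ⊕ ciphertext.
70 ⊕ 01 = 71
61 ⊕ 7c = 1d
63 ⊕ 3a = 59
6b ⊕ 69 = 02
65 ⊕ 52 = 37
74 ⊕ 66 = 12
20 ⊕ 49 = 69
74 ⊕ b0 = c4
68 ⊕ 64 = 0c
65 ⊕ d4 = b1
20 ⊕ 02 = 22

71 1d 59 02 37 12 69 c4 0c b1 22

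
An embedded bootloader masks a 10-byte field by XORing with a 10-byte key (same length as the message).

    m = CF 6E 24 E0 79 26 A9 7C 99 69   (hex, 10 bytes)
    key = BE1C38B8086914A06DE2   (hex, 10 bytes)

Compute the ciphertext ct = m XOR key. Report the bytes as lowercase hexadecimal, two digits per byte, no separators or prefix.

71721c58714fbddcf48b

byte 0: 207 ⊕ 190 = 113
byte 1: 110 ⊕  28 = 114
byte 2:  36 ⊕  56 =  28
byte 3: 224 ⊕ 184 =  88
byte 4: 121 ⊕   8 = 113
byte 5:  38 ⊕ 105 =  79
byte 6: 169 ⊕  20 = 189
byte 7: 124 ⊕ 160 = 220
byte 8: 153 ⊕ 109 = 244
byte 9: 105 ⊕ 226 = 139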